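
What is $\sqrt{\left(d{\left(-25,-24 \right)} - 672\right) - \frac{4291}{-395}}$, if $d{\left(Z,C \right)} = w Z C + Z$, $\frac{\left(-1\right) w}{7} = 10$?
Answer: $\frac{4 i \sqrt{416256530}}{395} \approx 206.61 i$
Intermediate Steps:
$w = -70$ ($w = \left(-7\right) 10 = -70$)
$d{\left(Z,C \right)} = Z - 70 C Z$ ($d{\left(Z,C \right)} = - 70 Z C + Z = - 70 C Z + Z = Z - 70 C Z$)
$\sqrt{\left(d{\left(-25,-24 \right)} - 672\right) - \frac{4291}{-395}} = \sqrt{\left(- 25 \left(1 - -1680\right) - 672\right) - \frac{4291}{-395}} = \sqrt{\left(- 25 \left(1 + 1680\right) - 672\right) - - \frac{4291}{395}} = \sqrt{\left(\left(-25\right) 1681 - 672\right) + \frac{4291}{395}} = \sqrt{\left(-42025 - 672\right) + \frac{4291}{395}} = \sqrt{-42697 + \frac{4291}{395}} = \sqrt{- \frac{16861024}{395}} = \frac{4 i \sqrt{416256530}}{395}$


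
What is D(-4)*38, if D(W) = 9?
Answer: 342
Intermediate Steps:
D(-4)*38 = 9*38 = 342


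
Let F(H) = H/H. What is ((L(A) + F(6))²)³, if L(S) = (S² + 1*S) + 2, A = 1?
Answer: 15625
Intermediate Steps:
F(H) = 1
L(S) = 2 + S + S² (L(S) = (S² + S) + 2 = (S + S²) + 2 = 2 + S + S²)
((L(A) + F(6))²)³ = (((2 + 1 + 1²) + 1)²)³ = (((2 + 1 + 1) + 1)²)³ = ((4 + 1)²)³ = (5²)³ = 25³ = 15625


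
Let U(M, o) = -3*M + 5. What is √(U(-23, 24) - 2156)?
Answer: I*√2082 ≈ 45.629*I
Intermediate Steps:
U(M, o) = 5 - 3*M
√(U(-23, 24) - 2156) = √((5 - 3*(-23)) - 2156) = √((5 + 69) - 2156) = √(74 - 2156) = √(-2082) = I*√2082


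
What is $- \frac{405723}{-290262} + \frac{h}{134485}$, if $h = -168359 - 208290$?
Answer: $- \frac{1404185497}{1000920130} \approx -1.4029$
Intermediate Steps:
$h = -376649$ ($h = -168359 - 208290 = -376649$)
$- \frac{405723}{-290262} + \frac{h}{134485} = - \frac{405723}{-290262} - \frac{376649}{134485} = \left(-405723\right) \left(- \frac{1}{290262}\right) - \frac{28973}{10345} = \frac{135241}{96754} - \frac{28973}{10345} = - \frac{1404185497}{1000920130}$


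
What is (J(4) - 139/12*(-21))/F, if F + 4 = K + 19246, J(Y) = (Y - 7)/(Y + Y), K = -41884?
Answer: -1943/181136 ≈ -0.010727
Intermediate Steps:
J(Y) = (-7 + Y)/(2*Y) (J(Y) = (-7 + Y)/((2*Y)) = (-7 + Y)*(1/(2*Y)) = (-7 + Y)/(2*Y))
F = -22642 (F = -4 + (-41884 + 19246) = -4 - 22638 = -22642)
(J(4) - 139/12*(-21))/F = ((1/2)*(-7 + 4)/4 - 139/12*(-21))/(-22642) = ((1/2)*(1/4)*(-3) - 139*1/12*(-21))*(-1/22642) = (-3/8 - 139/12*(-21))*(-1/22642) = (-3/8 + 973/4)*(-1/22642) = (1943/8)*(-1/22642) = -1943/181136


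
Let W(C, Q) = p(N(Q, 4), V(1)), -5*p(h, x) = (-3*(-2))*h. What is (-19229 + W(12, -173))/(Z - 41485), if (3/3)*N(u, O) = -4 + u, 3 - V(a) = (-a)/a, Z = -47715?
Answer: 95083/446000 ≈ 0.21319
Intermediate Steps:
V(a) = 4 (V(a) = 3 - (-a)/a = 3 - 1*(-1) = 3 + 1 = 4)
N(u, O) = -4 + u
p(h, x) = -6*h/5 (p(h, x) = -(-3*(-2))*h/5 = -6*h/5)
W(C, Q) = 24/5 - 6*Q/5 (W(C, Q) = -6*(-4 + Q)/5 = 24/5 - 6*Q/5)
(-19229 + W(12, -173))/(Z - 41485) = (-19229 + (24/5 - 6/5*(-173)))/(-47715 - 41485) = (-19229 + (24/5 + 1038/5))/(-89200) = (-19229 + 1062/5)*(-1/89200) = -95083/5*(-1/89200) = 95083/446000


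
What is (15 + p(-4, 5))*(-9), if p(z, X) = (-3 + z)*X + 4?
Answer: 144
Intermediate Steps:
p(z, X) = 4 + X*(-3 + z) (p(z, X) = X*(-3 + z) + 4 = 4 + X*(-3 + z))
(15 + p(-4, 5))*(-9) = (15 + (4 - 3*5 + 5*(-4)))*(-9) = (15 + (4 - 15 - 20))*(-9) = (15 - 31)*(-9) = -16*(-9) = 144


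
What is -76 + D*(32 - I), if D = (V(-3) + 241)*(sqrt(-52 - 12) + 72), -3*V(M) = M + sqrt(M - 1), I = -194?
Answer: 11816860/3 + 426688*I ≈ 3.939e+6 + 4.2669e+5*I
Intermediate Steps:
V(M) = -M/3 - sqrt(-1 + M)/3 (V(M) = -(M + sqrt(M - 1))/3 = -(M + sqrt(-1 + M))/3 = -M/3 - sqrt(-1 + M)/3)
D = (72 + 8*I)*(242 - 2*I/3) (D = ((-1/3*(-3) - sqrt(-1 - 3)/3) + 241)*(sqrt(-52 - 12) + 72) = ((1 - 2*I/3) + 241)*(sqrt(-64) + 72) = ((1 - 2*I/3) + 241)*(8*I + 72) = ((1 - 2*I/3) + 241)*(72 + 8*I) = (242 - 2*I/3)*(72 + 8*I) = (72 + 8*I)*(242 - 2*I/3) ≈ 17429.0 + 1888.0*I)
-76 + D*(32 - I) = -76 + (52288/3 + 1888*I)*(32 - 1*(-194)) = -76 + (52288/3 + 1888*I)*(32 + 194) = -76 + (52288/3 + 1888*I)*226 = -76 + (11817088/3 + 426688*I) = 11816860/3 + 426688*I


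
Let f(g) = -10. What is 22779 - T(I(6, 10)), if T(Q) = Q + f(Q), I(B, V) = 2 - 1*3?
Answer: 22790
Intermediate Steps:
I(B, V) = -1 (I(B, V) = 2 - 3 = -1)
T(Q) = -10 + Q (T(Q) = Q - 10 = -10 + Q)
22779 - T(I(6, 10)) = 22779 - (-10 - 1) = 22779 - 1*(-11) = 22779 + 11 = 22790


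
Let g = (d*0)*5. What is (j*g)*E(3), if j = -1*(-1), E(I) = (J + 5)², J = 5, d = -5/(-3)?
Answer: 0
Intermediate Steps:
d = 5/3 (d = -5*(-⅓) = 5/3 ≈ 1.6667)
E(I) = 100 (E(I) = (5 + 5)² = 10² = 100)
j = 1
g = 0 (g = ((5/3)*0)*5 = 0*5 = 0)
(j*g)*E(3) = (1*0)*100 = 0*100 = 0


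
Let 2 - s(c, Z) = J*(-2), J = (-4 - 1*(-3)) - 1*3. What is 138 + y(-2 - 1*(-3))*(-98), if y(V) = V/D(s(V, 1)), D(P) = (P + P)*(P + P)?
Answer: 9887/72 ≈ 137.32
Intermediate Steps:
J = -4 (J = (-4 + 3) - 3 = -1 - 3 = -4)
s(c, Z) = -6 (s(c, Z) = 2 - (-4)*(-2) = 2 - 1*8 = 2 - 8 = -6)
D(P) = 4*P² (D(P) = (2*P)*(2*P) = 4*P²)
y(V) = V/144 (y(V) = V/((4*(-6)²)) = V/((4*36)) = V/144)
138 + y(-2 - 1*(-3))*(-98) = 138 + ((-2 - 1*(-3))/144)*(-98) = 138 + ((-2 + 3)/144)*(-98) = 138 + ((1/144)*1)*(-98) = 138 + (1/144)*(-98) = 138 - 49/72 = 9887/72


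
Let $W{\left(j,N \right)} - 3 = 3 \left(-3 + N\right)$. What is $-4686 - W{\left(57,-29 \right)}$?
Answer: $-4593$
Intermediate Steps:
$W{\left(j,N \right)} = -6 + 3 N$ ($W{\left(j,N \right)} = 3 + 3 \left(-3 + N\right) = 3 + \left(-9 + 3 N\right) = -6 + 3 N$)
$-4686 - W{\left(57,-29 \right)} = -4686 - \left(-6 + 3 \left(-29\right)\right) = -4686 - \left(-6 - 87\right) = -4686 - -93 = -4686 + 93 = -4593$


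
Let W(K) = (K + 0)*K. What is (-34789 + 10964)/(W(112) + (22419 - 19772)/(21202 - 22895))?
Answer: -8067145/4246869 ≈ -1.8996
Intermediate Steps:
W(K) = K**2 (W(K) = K*K = K**2)
(-34789 + 10964)/(W(112) + (22419 - 19772)/(21202 - 22895)) = (-34789 + 10964)/(112**2 + (22419 - 19772)/(21202 - 22895)) = -23825/(12544 + 2647/(-1693)) = -23825/(12544 + 2647*(-1/1693)) = -23825/(12544 - 2647/1693) = -23825/21234345/1693 = -23825*1693/21234345 = -8067145/4246869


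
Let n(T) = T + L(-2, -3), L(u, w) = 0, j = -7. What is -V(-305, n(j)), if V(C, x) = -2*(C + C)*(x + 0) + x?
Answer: 8547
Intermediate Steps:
n(T) = T (n(T) = T + 0 = T)
V(C, x) = x - 4*C*x (V(C, x) = -2*2*C*x + x = -4*C*x + x = x - 4*C*x)
-V(-305, n(j)) = -(-7)*(1 - 4*(-305)) = -(-7)*(1 + 1220) = -(-7)*1221 = -1*(-8547) = 8547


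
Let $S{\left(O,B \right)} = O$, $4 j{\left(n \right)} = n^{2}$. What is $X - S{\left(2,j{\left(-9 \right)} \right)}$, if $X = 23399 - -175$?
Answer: $23572$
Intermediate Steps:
$j{\left(n \right)} = \frac{n^{2}}{4}$
$X = 23574$ ($X = 23399 + 175 = 23574$)
$X - S{\left(2,j{\left(-9 \right)} \right)} = 23574 - 2 = 23572$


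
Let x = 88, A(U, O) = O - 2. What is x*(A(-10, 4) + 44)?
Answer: 4048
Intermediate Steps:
A(U, O) = -2 + O
x*(A(-10, 4) + 44) = 88*((-2 + 4) + 44) = 88*(2 + 44) = 88*46 = 4048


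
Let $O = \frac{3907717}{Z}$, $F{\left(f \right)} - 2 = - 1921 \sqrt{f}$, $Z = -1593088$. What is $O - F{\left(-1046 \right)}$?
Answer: $- \frac{7093893}{1593088} + 1921 i \sqrt{1046} \approx -4.4529 + 62129.0 i$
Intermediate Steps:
$F{\left(f \right)} = 2 - 1921 \sqrt{f}$
$O = - \frac{3907717}{1593088}$ ($O = \frac{3907717}{-1593088} = 3907717 \left(- \frac{1}{1593088}\right) = - \frac{3907717}{1593088} \approx -2.4529$)
$O - F{\left(-1046 \right)} = - \frac{3907717}{1593088} - \left(2 - 1921 \sqrt{-1046}\right) = - \frac{3907717}{1593088} - \left(2 - 1921 i \sqrt{1046}\right) = - \frac{7093893}{1593088} + 1921 i \sqrt{1046}$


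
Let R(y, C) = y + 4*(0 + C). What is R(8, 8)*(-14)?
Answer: -560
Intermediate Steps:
R(y, C) = y + 4*C
R(8, 8)*(-14) = (8 + 4*8)*(-14) = (8 + 32)*(-14) = 40*(-14) = -560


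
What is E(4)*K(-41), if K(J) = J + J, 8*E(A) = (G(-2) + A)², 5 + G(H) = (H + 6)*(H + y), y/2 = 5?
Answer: -39401/4 ≈ -9850.3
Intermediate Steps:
y = 10 (y = 2*5 = 10)
G(H) = -5 + (6 + H)*(10 + H) (G(H) = -5 + (H + 6)*(H + 10) = -5 + (6 + H)*(10 + H))
E(A) = (27 + A)²/8 (E(A) = ((55 + (-2)² + 16*(-2)) + A)²/8 = ((55 + 4 - 32) + A)²/8 = (27 + A)²/8)
K(J) = 2*J
E(4)*K(-41) = ((27 + 4)²/8)*(2*(-41)) = ((⅛)*31²)*(-82) = ((⅛)*961)*(-82) = (961/8)*(-82) = -39401/4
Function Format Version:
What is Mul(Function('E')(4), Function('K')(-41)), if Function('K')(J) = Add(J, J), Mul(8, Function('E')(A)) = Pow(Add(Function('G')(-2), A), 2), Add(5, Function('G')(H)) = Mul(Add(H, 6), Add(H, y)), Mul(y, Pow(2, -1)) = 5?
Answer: Rational(-39401, 4) ≈ -9850.3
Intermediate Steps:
y = 10 (y = Mul(2, 5) = 10)
Function('G')(H) = Add(-5, Mul(Add(6, H), Add(10, H))) (Function('G')(H) = Add(-5, Mul(Add(H, 6), Add(H, 10))) = Add(-5, Mul(Add(6, H), Add(10, H))))
Function('E')(A) = Mul(Rational(1, 8), Pow(Add(27, A), 2)) (Function('E')(A) = Mul(Rational(1, 8), Pow(Add(Add(55, Pow(-2, 2), Mul(16, -2)), A), 2)) = Mul(Rational(1, 8), Pow(Add(Add(55, 4, -32), A), 2)) = Mul(Rational(1, 8), Pow(Add(27, A), 2)))
Function('K')(J) = Mul(2, J)
Mul(Function('E')(4), Function('K')(-41)) = Mul(Mul(Rational(1, 8), Pow(Add(27, 4), 2)), Mul(2, -41)) = Mul(Mul(Rational(1, 8), Pow(31, 2)), -82) = Mul(Mul(Rational(1, 8), 961), -82) = Mul(Rational(961, 8), -82) = Rational(-39401, 4)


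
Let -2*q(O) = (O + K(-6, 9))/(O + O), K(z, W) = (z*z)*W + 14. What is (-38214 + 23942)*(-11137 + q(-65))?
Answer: 794661392/5 ≈ 1.5893e+8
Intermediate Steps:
K(z, W) = 14 + W*z**2 (K(z, W) = z**2*W + 14 = W*z**2 + 14 = 14 + W*z**2)
q(O) = -(338 + O)/(4*O) (q(O) = -(O + (14 + 9*(-6)**2))/(2*(O + O)) = -(O + (14 + 9*36))/(2*(2*O)) = -(O + (14 + 324))*1/(2*O)/2 = -(O + 338)*1/(2*O)/2 = -(338 + O)*1/(2*O)/2 = -(338 + O)/(4*O))
(-38214 + 23942)*(-11137 + q(-65)) = (-38214 + 23942)*(-11137 + (1/4)*(-338 - 1*(-65))/(-65)) = -14272*(-11137 + (1/4)*(-1/65)*(-338 + 65)) = -14272*(-11137 + (1/4)*(-1/65)*(-273)) = -14272*(-11137 + 21/20) = -14272*(-222719/20) = 794661392/5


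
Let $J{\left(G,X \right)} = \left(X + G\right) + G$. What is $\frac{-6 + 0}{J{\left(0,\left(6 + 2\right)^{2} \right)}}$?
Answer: $- \frac{3}{32} \approx -0.09375$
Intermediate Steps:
$J{\left(G,X \right)} = X + 2 G$ ($J{\left(G,X \right)} = \left(G + X\right) + G = X + 2 G$)
$\frac{-6 + 0}{J{\left(0,\left(6 + 2\right)^{2} \right)}} = \frac{-6 + 0}{\left(6 + 2\right)^{2} + 2 \cdot 0} = - \frac{6}{8^{2} + 0} = - \frac{6}{64 + 0} = - \frac{6}{64} = \left(-6\right) \frac{1}{64} = - \frac{3}{32}$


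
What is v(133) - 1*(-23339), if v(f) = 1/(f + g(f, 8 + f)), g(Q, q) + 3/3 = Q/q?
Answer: 437489696/18745 ≈ 23339.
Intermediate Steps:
g(Q, q) = -1 + Q/q
v(f) = 1/(f - 8/(8 + f)) (v(f) = 1/(f + (f - (8 + f))/(8 + f)) = 1/(f + (f + (-8 - f))/(8 + f)) = 1/(f - 8/(8 + f)))
v(133) - 1*(-23339) = (8 + 133)/(-8 + 133*(8 + 133)) - 1*(-23339) = 141/(-8 + 133*141) + 23339 = 141/(-8 + 18753) + 23339 = 141/18745 + 23339 = 437489696/18745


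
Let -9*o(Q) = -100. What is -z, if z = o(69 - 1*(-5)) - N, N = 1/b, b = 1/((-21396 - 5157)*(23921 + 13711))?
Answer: -8993182564/9 ≈ -9.9924e+8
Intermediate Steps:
o(Q) = 100/9 (o(Q) = -⅑*(-100) = 100/9)
b = -1/999242496 (b = 1/(-26553*37632) = 1/(-999242496) = -1/999242496 ≈ -1.0008e-9)
N = -999242496 (N = 1/(-1/999242496) = -999242496)
z = 8993182564/9 (z = 100/9 - 1*(-999242496) = 100/9 + 999242496 = 8993182564/9 ≈ 9.9924e+8)
-z = -1*8993182564/9 = -8993182564/9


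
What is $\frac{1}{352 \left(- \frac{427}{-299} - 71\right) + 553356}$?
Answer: $\frac{299}{158131140} \approx 1.8908 \cdot 10^{-6}$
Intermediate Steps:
$\frac{1}{352 \left(- \frac{427}{-299} - 71\right) + 553356} = \frac{1}{352 \left(\left(-427\right) \left(- \frac{1}{299}\right) - 71\right) + 553356} = \frac{1}{352 \left(\frac{427}{299} - 71\right) + 553356} = \frac{1}{352 \left(- \frac{20802}{299}\right) + 553356} = \frac{1}{- \frac{7322304}{299} + 553356} = \frac{1}{\frac{158131140}{299}} = \frac{299}{158131140}$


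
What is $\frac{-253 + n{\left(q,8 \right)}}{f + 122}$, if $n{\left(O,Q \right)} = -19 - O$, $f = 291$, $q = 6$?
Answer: $- \frac{278}{413} \approx -0.67312$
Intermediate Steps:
$\frac{-253 + n{\left(q,8 \right)}}{f + 122} = \frac{-253 - 25}{291 + 122} = \frac{-253 - 25}{413} = \left(-253 - 25\right) \frac{1}{413} = \left(-278\right) \frac{1}{413} = - \frac{278}{413}$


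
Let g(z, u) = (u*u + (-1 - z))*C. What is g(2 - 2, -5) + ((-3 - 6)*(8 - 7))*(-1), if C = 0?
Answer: 9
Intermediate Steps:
g(z, u) = 0 (g(z, u) = (u*u + (-1 - z))*0 = (u**2 + (-1 - z))*0 = (-1 + u**2 - z)*0 = 0)
g(2 - 2, -5) + ((-3 - 6)*(8 - 7))*(-1) = 0 + ((-3 - 6)*(8 - 7))*(-1) = 0 - 9*1*(-1) = 0 - 9*(-1) = 0 + 9 = 9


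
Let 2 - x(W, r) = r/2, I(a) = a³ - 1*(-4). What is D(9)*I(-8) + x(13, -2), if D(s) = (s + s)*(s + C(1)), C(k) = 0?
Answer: -82293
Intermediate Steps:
D(s) = 2*s² (D(s) = (s + s)*(s + 0) = (2*s)*s = 2*s²)
I(a) = 4 + a³ (I(a) = a³ + 4 = 4 + a³)
x(W, r) = 2 - r/2
D(9)*I(-8) + x(13, -2) = (2*9²)*(4 + (-8)³) + (2 - ½*(-2)) = (2*81)*(4 - 512) + (2 + 1) = 162*(-508) + 3 = -82296 + 3 = -82293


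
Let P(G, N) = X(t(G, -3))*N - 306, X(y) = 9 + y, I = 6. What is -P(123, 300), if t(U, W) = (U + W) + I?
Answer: -40194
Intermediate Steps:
t(U, W) = 6 + U + W (t(U, W) = (U + W) + 6 = 6 + U + W)
P(G, N) = -306 + N*(12 + G) (P(G, N) = (9 + (6 + G - 3))*N - 306 = (9 + (3 + G))*N - 306 = (12 + G)*N - 306 = N*(12 + G) - 306 = -306 + N*(12 + G))
-P(123, 300) = -(-306 + 300*(12 + 123)) = -(-306 + 300*135) = -(-306 + 40500) = -1*40194 = -40194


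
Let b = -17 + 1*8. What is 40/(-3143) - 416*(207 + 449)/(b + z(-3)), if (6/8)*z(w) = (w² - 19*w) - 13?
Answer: -2573143784/581455 ≈ -4425.4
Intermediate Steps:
b = -9 (b = -17 + 8 = -9)
z(w) = -52/3 - 76*w/3 + 4*w²/3 (z(w) = 4*((w² - 19*w) - 13)/3 = 4*(-13 + w² - 19*w)/3 = -52/3 - 76*w/3 + 4*w²/3)
40/(-3143) - 416*(207 + 449)/(b + z(-3)) = 40/(-3143) - 416*(207 + 449)/(-9 + (-52/3 - 76/3*(-3) + (4/3)*(-3)²)) = 40*(-1/3143) - 416*656/(-9 + (-52/3 + 76 + (4/3)*9)) = -40/3143 - 416*656/(-9 + (-52/3 + 76 + 12)) = -40/3143 - 416*656/(-9 + 212/3) = -40/3143 - 416/((185/3)*(1/656)) = -40/3143 - 416/185/1968 = -40/3143 - 416*1968/185 = -40/3143 - 818688/185 = -2573143784/581455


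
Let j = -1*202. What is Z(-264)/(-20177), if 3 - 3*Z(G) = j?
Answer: -205/60531 ≈ -0.0033867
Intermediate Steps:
j = -202
Z(G) = 205/3 (Z(G) = 1 - 1/3*(-202) = 1 + 202/3 = 205/3)
Z(-264)/(-20177) = (205/3)/(-20177) = (205/3)*(-1/20177) = -205/60531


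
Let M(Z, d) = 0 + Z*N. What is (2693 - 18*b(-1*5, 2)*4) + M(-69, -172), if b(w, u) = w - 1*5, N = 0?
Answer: 3413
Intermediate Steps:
M(Z, d) = 0 (M(Z, d) = 0 + Z*0 = 0 + 0 = 0)
b(w, u) = -5 + w (b(w, u) = w - 5 = -5 + w)
(2693 - 18*b(-1*5, 2)*4) + M(-69, -172) = (2693 - 18*(-5 - 1*5)*4) + 0 = (2693 - 18*(-5 - 5)*4) + 0 = (2693 - 18*(-10)*4) + 0 = (2693 + 180*4) + 0 = (2693 + 720) + 0 = 3413 + 0 = 3413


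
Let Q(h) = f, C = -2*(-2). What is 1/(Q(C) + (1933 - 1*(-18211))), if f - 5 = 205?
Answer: 1/20354 ≈ 4.9130e-5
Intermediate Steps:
f = 210 (f = 5 + 205 = 210)
C = 4
Q(h) = 210
1/(Q(C) + (1933 - 1*(-18211))) = 1/(210 + (1933 - 1*(-18211))) = 1/(210 + (1933 + 18211)) = 1/(210 + 20144) = 1/20354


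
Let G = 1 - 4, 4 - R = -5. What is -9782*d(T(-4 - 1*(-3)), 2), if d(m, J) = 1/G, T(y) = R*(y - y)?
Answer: 9782/3 ≈ 3260.7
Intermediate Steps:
R = 9 (R = 4 - 1*(-5) = 4 + 5 = 9)
T(y) = 0 (T(y) = 9*(y - y) = 9*0 = 0)
G = -3
d(m, J) = -1/3 (d(m, J) = 1/(-3) = -1/3)
-9782*d(T(-4 - 1*(-3)), 2) = -9782*(-1/3) = 9782/3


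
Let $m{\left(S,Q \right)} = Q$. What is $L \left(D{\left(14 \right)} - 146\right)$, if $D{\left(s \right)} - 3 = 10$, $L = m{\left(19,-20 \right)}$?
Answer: $2660$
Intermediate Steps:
$L = -20$
$D{\left(s \right)} = 13$ ($D{\left(s \right)} = 3 + 10 = 13$)
$L \left(D{\left(14 \right)} - 146\right) = - 20 \left(13 - 146\right) = \left(-20\right) \left(-133\right) = 2660$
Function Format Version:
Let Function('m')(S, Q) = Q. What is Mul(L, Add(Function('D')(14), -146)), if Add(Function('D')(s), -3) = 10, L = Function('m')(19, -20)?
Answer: 2660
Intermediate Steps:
L = -20
Function('D')(s) = 13 (Function('D')(s) = Add(3, 10) = 13)
Mul(L, Add(Function('D')(14), -146)) = Mul(-20, Add(13, -146)) = Mul(-20, -133) = 2660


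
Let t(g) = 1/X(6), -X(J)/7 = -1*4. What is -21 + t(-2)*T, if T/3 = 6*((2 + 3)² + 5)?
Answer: -12/7 ≈ -1.7143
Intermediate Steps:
T = 540 (T = 3*(6*((2 + 3)² + 5)) = 3*(6*(5² + 5)) = 3*(6*(25 + 5)) = 3*(6*30) = 3*180 = 540)
X(J) = 28 (X(J) = -(-7)*4 = -7*(-4) = 28)
t(g) = 1/28
-21 + t(-2)*T = -21 + (1/28)*540 = -21 + 135/7 = -12/7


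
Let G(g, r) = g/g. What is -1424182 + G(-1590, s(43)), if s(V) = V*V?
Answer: -1424181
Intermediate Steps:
s(V) = V²
G(g, r) = 1
-1424182 + G(-1590, s(43)) = -1424182 + 1 = -1424181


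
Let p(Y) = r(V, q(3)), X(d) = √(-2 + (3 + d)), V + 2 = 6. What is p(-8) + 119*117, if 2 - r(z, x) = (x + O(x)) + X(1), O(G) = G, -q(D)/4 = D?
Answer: 13949 - √2 ≈ 13948.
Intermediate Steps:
V = 4 (V = -2 + 6 = 4)
q(D) = -4*D
X(d) = √(1 + d)
r(z, x) = 2 - √2 - 2*x (r(z, x) = 2 - ((x + x) + √(1 + 1)) = 2 - (2*x + √2) = 2 - (√2 + 2*x) = 2 + (-√2 - 2*x) = 2 - √2 - 2*x)
p(Y) = 26 - √2 (p(Y) = 2 - √2 - (-8)*3 = 2 - √2 - 2*(-12) = 2 - √2 + 24 = 26 - √2)
p(-8) + 119*117 = (26 - √2) + 119*117 = (26 - √2) + 13923 = 13949 - √2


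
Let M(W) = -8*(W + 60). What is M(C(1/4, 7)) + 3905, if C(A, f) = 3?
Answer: 3401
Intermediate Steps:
M(W) = -480 - 8*W (M(W) = -8*(60 + W) = -480 - 8*W)
M(C(1/4, 7)) + 3905 = (-480 - 8*3) + 3905 = (-480 - 24) + 3905 = -504 + 3905 = 3401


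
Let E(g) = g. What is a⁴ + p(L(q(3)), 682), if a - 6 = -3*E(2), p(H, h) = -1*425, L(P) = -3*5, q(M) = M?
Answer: -425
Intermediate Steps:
L(P) = -15
p(H, h) = -425
a = 0 (a = 6 - 3*2 = 6 - 6 = 0)
a⁴ + p(L(q(3)), 682) = 0⁴ - 425 = 0 - 425 = -425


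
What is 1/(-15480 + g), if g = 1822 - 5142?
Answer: -1/18800 ≈ -5.3191e-5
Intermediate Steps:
g = -3320
1/(-15480 + g) = 1/(-15480 - 3320) = 1/(-18800) = -1/18800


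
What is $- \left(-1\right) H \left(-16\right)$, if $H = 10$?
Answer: $-160$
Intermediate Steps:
$- \left(-1\right) H \left(-16\right) = - \left(-1\right) 10 \left(-16\right) = \left(-1\right) \left(-10\right) \left(-16\right) = 10 \left(-16\right) = -160$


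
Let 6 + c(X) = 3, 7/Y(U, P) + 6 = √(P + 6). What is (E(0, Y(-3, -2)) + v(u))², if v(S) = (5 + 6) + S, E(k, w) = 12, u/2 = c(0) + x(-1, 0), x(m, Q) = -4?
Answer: 81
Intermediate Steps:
Y(U, P) = 7/(-6 + √(6 + P)) (Y(U, P) = 7/(-6 + √(P + 6)) = 7/(-6 + √(6 + P)))
c(X) = -3 (c(X) = -6 + 3 = -3)
u = -14 (u = 2*(-3 - 4) = 2*(-7) = -14)
v(S) = 11 + S
(E(0, Y(-3, -2)) + v(u))² = (12 + (11 - 14))² = (12 - 3)² = 9² = 81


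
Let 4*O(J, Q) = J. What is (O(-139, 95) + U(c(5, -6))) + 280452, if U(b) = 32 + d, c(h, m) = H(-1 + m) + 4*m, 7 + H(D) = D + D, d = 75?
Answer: 1122097/4 ≈ 2.8052e+5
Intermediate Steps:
H(D) = -7 + 2*D (H(D) = -7 + (D + D) = -7 + 2*D)
O(J, Q) = J/4
c(h, m) = -9 + 6*m (c(h, m) = (-7 + 2*(-1 + m)) + 4*m = (-7 + (-2 + 2*m)) + 4*m = (-9 + 2*m) + 4*m = -9 + 6*m)
U(b) = 107 (U(b) = 32 + 75 = 107)
(O(-139, 95) + U(c(5, -6))) + 280452 = ((¼)*(-139) + 107) + 280452 = (-139/4 + 107) + 280452 = 289/4 + 280452 = 1122097/4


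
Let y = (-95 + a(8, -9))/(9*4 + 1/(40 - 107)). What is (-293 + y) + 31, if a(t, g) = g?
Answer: -638650/2411 ≈ -264.89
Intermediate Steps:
y = -6968/2411 (y = (-95 - 9)/(9*4 + 1/(40 - 107)) = -104/(36 + 1/(-67)) = -104/(36 - 1/67) = -104/2411/67 = -104*67/2411 = -6968/2411 ≈ -2.8901)
(-293 + y) + 31 = (-293 - 6968/2411) + 31 = -713391/2411 + 31 = -638650/2411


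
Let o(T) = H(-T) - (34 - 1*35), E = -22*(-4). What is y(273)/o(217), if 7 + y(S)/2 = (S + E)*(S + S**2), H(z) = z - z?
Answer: 54007030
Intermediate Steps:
E = 88
H(z) = 0
o(T) = 1 (o(T) = 0 - (34 - 1*35) = 0 - (34 - 35) = 0 - 1*(-1) = 0 + 1 = 1)
y(S) = -14 + 2*(88 + S)*(S + S**2) (y(S) = -14 + 2*((S + 88)*(S + S**2)) = -14 + 2*((88 + S)*(S + S**2)) = -14 + 2*(88 + S)*(S + S**2))
y(273)/o(217) = (-14 + 2*273**3 + 176*273 + 178*273**2)/1 = (-14 + 2*20346417 + 48048 + 178*74529)*1 = (-14 + 40692834 + 48048 + 13266162)*1 = 54007030*1 = 54007030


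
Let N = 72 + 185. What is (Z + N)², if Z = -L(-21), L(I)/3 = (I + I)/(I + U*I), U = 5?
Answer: 65536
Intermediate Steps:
L(I) = 1 (L(I) = 3*((I + I)/(I + 5*I)) = 3*((2*I)/((6*I))) = 3*((2*I)*(1/(6*I))) = 3*(⅓) = 1)
N = 257
Z = -1 (Z = -1*1 = -1)
(Z + N)² = (-1 + 257)² = 256² = 65536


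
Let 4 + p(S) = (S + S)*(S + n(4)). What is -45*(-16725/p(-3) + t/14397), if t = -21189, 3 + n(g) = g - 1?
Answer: 3616297065/67186 ≈ 53825.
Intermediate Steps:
n(g) = -4 + g (n(g) = -3 + (g - 1) = -3 + (-1 + g) = -4 + g)
p(S) = -4 + 2*S**2 (p(S) = -4 + (S + S)*(S + (-4 + 4)) = -4 + (2*S)*(S + 0) = -4 + (2*S)*S = -4 + 2*S**2)
-45*(-16725/p(-3) + t/14397) = -45*(-16725/(-4 + 2*(-3)**2) - 21189/14397) = -45*(-16725/(-4 + 2*9) - 21189*1/14397) = -45*(-16725/(-4 + 18) - 7063/4799) = -45*(-16725/14 - 7063/4799) = -45*(-80362157/67186) = 3616297065/67186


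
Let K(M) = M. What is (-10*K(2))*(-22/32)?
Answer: 55/4 ≈ 13.750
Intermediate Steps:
(-10*K(2))*(-22/32) = (-10*2)*(-22/32) = -(-440)/32 = -20*(-11/16) = 55/4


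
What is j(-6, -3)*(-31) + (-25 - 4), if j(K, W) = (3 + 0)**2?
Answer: -308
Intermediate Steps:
j(K, W) = 9 (j(K, W) = 3**2 = 9)
j(-6, -3)*(-31) + (-25 - 4) = 9*(-31) + (-25 - 4) = -279 - 29 = -308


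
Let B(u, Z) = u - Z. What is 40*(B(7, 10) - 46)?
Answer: -1960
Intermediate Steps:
40*(B(7, 10) - 46) = 40*((7 - 1*10) - 46) = 40*((7 - 10) - 46) = 40*(-3 - 46) = 40*(-49) = -1960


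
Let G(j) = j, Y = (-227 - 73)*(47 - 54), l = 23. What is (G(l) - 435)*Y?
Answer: -865200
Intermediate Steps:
Y = 2100 (Y = -300*(-7) = 2100)
(G(l) - 435)*Y = (23 - 435)*2100 = -412*2100 = -865200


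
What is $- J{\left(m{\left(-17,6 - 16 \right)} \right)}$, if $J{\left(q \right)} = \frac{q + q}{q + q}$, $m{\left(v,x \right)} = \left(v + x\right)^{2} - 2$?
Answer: $-1$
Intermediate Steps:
$m{\left(v,x \right)} = -2 + \left(v + x\right)^{2}$
$J{\left(q \right)} = 1$ ($J{\left(q \right)} = \frac{2 q}{2 q} = 2 q \frac{1}{2 q} = 1$)
$- J{\left(m{\left(-17,6 - 16 \right)} \right)} = \left(-1\right) 1 = -1$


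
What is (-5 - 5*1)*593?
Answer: -5930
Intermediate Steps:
(-5 - 5*1)*593 = (-5 - 5)*593 = -10*593 = -5930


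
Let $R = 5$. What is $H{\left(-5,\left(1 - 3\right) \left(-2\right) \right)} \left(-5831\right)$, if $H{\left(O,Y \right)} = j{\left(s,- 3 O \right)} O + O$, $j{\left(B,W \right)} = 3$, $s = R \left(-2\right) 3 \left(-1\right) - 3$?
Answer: $116620$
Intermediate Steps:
$s = 27$ ($s = 5 \left(-2\right) 3 \left(-1\right) - 3 = 5 \left(\left(-6\right) \left(-1\right)\right) - 3 = 5 \cdot 6 - 3 = 30 - 3 = 27$)
$H{\left(O,Y \right)} = 4 O$ ($H{\left(O,Y \right)} = 3 O + O = 4 O$)
$H{\left(-5,\left(1 - 3\right) \left(-2\right) \right)} \left(-5831\right) = 4 \left(-5\right) \left(-5831\right) = \left(-20\right) \left(-5831\right) = 116620$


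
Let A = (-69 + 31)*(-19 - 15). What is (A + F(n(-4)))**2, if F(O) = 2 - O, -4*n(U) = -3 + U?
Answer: 26718561/16 ≈ 1.6699e+6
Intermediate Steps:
n(U) = 3/4 - U/4 (n(U) = -(-3 + U)/4 = 3/4 - U/4)
A = 1292 (A = -38*(-34) = 1292)
(A + F(n(-4)))**2 = (1292 + (2 - (3/4 - 1/4*(-4))))**2 = (1292 + (2 - (3/4 + 1)))**2 = (1292 + (2 - 1*7/4))**2 = (1292 + (2 - 7/4))**2 = (1292 + 1/4)**2 = (5169/4)**2 = 26718561/16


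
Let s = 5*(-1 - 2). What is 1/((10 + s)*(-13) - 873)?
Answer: -1/808 ≈ -0.0012376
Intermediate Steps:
s = -15 (s = 5*(-3) = -15)
1/((10 + s)*(-13) - 873) = 1/((10 - 15)*(-13) - 873) = 1/(-5*(-13) - 873) = 1/(65 - 873) = 1/(-808) = -1/808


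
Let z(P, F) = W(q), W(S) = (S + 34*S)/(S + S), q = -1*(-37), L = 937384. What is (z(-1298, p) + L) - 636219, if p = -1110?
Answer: 602365/2 ≈ 3.0118e+5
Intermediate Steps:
q = 37
W(S) = 35/2 (W(S) = (35*S)/((2*S)) = (35*S)*(1/(2*S)) = 35/2)
z(P, F) = 35/2
(z(-1298, p) + L) - 636219 = (35/2 + 937384) - 636219 = 1874803/2 - 636219 = 602365/2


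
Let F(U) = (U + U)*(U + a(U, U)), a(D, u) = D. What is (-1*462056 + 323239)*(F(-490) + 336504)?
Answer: -180032322568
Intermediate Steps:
F(U) = 4*U² (F(U) = (U + U)*(U + U) = (2*U)*(2*U) = 4*U²)
(-1*462056 + 323239)*(F(-490) + 336504) = (-1*462056 + 323239)*(4*(-490)² + 336504) = (-462056 + 323239)*(4*240100 + 336504) = -138817*(960400 + 336504) = -138817*1296904 = -180032322568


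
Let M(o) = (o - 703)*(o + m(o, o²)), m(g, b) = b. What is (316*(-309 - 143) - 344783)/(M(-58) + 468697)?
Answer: 487615/2047169 ≈ 0.23819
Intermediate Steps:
M(o) = (-703 + o)*(o + o²) (M(o) = (o - 703)*(o + o²) = (-703 + o)*(o + o²))
(316*(-309 - 143) - 344783)/(M(-58) + 468697) = (316*(-309 - 143) - 344783)/(-58*(-703 + (-58)² - 702*(-58)) + 468697) = (316*(-452) - 344783)/(-58*(-703 + 3364 + 40716) + 468697) = (-142832 - 344783)/(-58*43377 + 468697) = -487615/(-2515866 + 468697) = -487615/(-2047169) = -487615*(-1/2047169) = 487615/2047169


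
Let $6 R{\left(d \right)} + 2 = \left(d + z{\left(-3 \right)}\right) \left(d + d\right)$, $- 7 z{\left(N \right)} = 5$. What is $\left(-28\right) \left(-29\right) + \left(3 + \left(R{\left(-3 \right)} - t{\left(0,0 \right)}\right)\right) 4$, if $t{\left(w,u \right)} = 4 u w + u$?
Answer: $\frac{17588}{21} \approx 837.52$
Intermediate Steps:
$z{\left(N \right)} = - \frac{5}{7}$ ($z{\left(N \right)} = \left(- \frac{1}{7}\right) 5 = - \frac{5}{7}$)
$R{\left(d \right)} = - \frac{1}{3} + \frac{d \left(- \frac{5}{7} + d\right)}{3}$ ($R{\left(d \right)} = - \frac{1}{3} + \frac{\left(d - \frac{5}{7}\right) \left(d + d\right)}{6} = - \frac{1}{3} + \frac{\left(- \frac{5}{7} + d\right) 2 d}{6} = - \frac{1}{3} + \frac{2 d \left(- \frac{5}{7} + d\right)}{6} = - \frac{1}{3} + \frac{d \left(- \frac{5}{7} + d\right)}{3}$)
$t{\left(w,u \right)} = u + 4 u w$ ($t{\left(w,u \right)} = 4 u w + u = u + 4 u w$)
$\left(-28\right) \left(-29\right) + \left(3 + \left(R{\left(-3 \right)} - t{\left(0,0 \right)}\right)\right) 4 = \left(-28\right) \left(-29\right) + \left(3 - - \frac{71}{21}\right) 4 = 812 + \left(3 + \left(\left(- \frac{1}{3} + \frac{5}{7} + \frac{1}{3} \cdot 9\right) - 0 \left(1 + 0\right)\right)\right) 4 = 812 + \left(3 + \left(\left(- \frac{1}{3} + \frac{5}{7} + 3\right) - 0 \cdot 1\right)\right) 4 = 812 + \left(3 + \left(\frac{71}{21} - 0\right)\right) 4 = 812 + \left(3 + \left(\frac{71}{21} + 0\right)\right) 4 = 812 + \left(3 + \frac{71}{21}\right) 4 = 812 + \frac{134}{21} \cdot 4 = 812 + \frac{536}{21} = \frac{17588}{21}$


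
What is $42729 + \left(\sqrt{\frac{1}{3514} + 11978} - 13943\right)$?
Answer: $28786 + \frac{\sqrt{147906695202}}{3514} \approx 28895.0$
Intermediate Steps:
$42729 + \left(\sqrt{\frac{1}{3514} + 11978} - 13943\right) = 42729 - \left(13943 - \sqrt{\frac{1}{3514} + 11978}\right) = 42729 - \left(13943 - \sqrt{\frac{42090693}{3514}}\right) = 42729 - \left(13943 - \frac{\sqrt{147906695202}}{3514}\right) = 28786 + \frac{\sqrt{147906695202}}{3514}$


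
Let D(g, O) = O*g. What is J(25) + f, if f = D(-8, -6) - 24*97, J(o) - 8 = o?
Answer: -2247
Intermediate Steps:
J(o) = 8 + o
f = -2280 (f = -6*(-8) - 24*97 = 48 - 2328 = -2280)
J(25) + f = (8 + 25) - 2280 = 33 - 2280 = -2247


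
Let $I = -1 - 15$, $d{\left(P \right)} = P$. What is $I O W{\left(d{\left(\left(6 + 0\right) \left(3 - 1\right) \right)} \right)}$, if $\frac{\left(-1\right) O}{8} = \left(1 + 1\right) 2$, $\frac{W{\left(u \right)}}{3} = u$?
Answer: $18432$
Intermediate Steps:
$W{\left(u \right)} = 3 u$
$I = -16$ ($I = -1 - 15 = -16$)
$O = -32$ ($O = - 8 \left(1 + 1\right) 2 = - 8 \cdot 2 \cdot 2 = \left(-8\right) 4 = -32$)
$I O W{\left(d{\left(\left(6 + 0\right) \left(3 - 1\right) \right)} \right)} = \left(-16\right) \left(-32\right) 3 \left(6 + 0\right) \left(3 - 1\right) = 512 \cdot 3 \cdot 6 \cdot 2 = 512 \cdot 3 \cdot 12 = 512 \cdot 36 = 18432$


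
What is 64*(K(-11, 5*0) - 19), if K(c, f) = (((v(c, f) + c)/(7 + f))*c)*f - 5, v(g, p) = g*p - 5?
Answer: -1536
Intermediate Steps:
v(g, p) = -5 + g*p
K(c, f) = -5 + c*f*(-5 + c + c*f)/(7 + f) (K(c, f) = ((((-5 + c*f) + c)/(7 + f))*c)*f - 5 = (((-5 + c + c*f)/(7 + f))*c)*f - 5 = (c*(-5 + c + c*f)/(7 + f))*f - 5 = c*f*(-5 + c + c*f)/(7 + f) - 5 = -5 + c*f*(-5 + c + c*f)/(7 + f))
64*(K(-11, 5*0) - 19) = 64*((-35 - 25*0 + (5*0)*(-11)² - 11*5*0*(-5 - 55*0))/(7 + 5*0) - 19) = 64*((-35 - 5*0 + 0*121 - 11*0*(-5 - 11*0))/(7 + 0) - 19) = 64*((-35 + 0 + 0 - 11*0*(-5 + 0))/7 - 19) = 64*((-35 + 0 + 0 - 11*0*(-5))/7 - 19) = 64*((-35 + 0 + 0 + 0)/7 - 19) = 64*((⅐)*(-35) - 19) = 64*(-5 - 19) = 64*(-24) = -1536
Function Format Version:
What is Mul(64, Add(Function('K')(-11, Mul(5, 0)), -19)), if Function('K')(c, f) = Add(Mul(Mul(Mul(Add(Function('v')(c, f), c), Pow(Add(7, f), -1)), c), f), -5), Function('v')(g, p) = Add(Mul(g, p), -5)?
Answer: -1536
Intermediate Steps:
Function('v')(g, p) = Add(-5, Mul(g, p))
Function('K')(c, f) = Add(-5, Mul(c, f, Pow(Add(7, f), -1), Add(-5, c, Mul(c, f)))) (Function('K')(c, f) = Add(Mul(Mul(Mul(Add(Add(-5, Mul(c, f)), c), Pow(Add(7, f), -1)), c), f), -5) = Add(Mul(Mul(Mul(Add(-5, c, Mul(c, f)), Pow(Add(7, f), -1)), c), f), -5) = Add(Mul(Mul(Mul(Pow(Add(7, f), -1), Add(-5, c, Mul(c, f))), c), f), -5) = Add(Mul(Mul(c, Pow(Add(7, f), -1), Add(-5, c, Mul(c, f))), f), -5) = Add(Mul(c, f, Pow(Add(7, f), -1), Add(-5, c, Mul(c, f))), -5) = Add(-5, Mul(c, f, Pow(Add(7, f), -1), Add(-5, c, Mul(c, f)))))
Mul(64, Add(Function('K')(-11, Mul(5, 0)), -19)) = Mul(64, Add(Mul(Pow(Add(7, Mul(5, 0)), -1), Add(-35, Mul(-5, Mul(5, 0)), Mul(Mul(5, 0), Pow(-11, 2)), Mul(-11, Mul(5, 0), Add(-5, Mul(-11, Mul(5, 0)))))), -19)) = Mul(64, Add(Mul(Pow(Add(7, 0), -1), Add(-35, Mul(-5, 0), Mul(0, 121), Mul(-11, 0, Add(-5, Mul(-11, 0))))), -19)) = Mul(64, Add(Mul(Pow(7, -1), Add(-35, 0, 0, Mul(-11, 0, Add(-5, 0)))), -19)) = Mul(64, Add(Mul(Rational(1, 7), Add(-35, 0, 0, Mul(-11, 0, -5))), -19)) = Mul(64, Add(Mul(Rational(1, 7), Add(-35, 0, 0, 0)), -19)) = Mul(64, Add(Mul(Rational(1, 7), -35), -19)) = Mul(64, Add(-5, -19)) = Mul(64, -24) = -1536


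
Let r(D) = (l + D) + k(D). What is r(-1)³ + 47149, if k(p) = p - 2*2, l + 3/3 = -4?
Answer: 45818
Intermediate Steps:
l = -5 (l = -1 - 4 = -5)
k(p) = -4 + p (k(p) = p - 4 = -4 + p)
r(D) = -9 + 2*D (r(D) = (-5 + D) + (-4 + D) = -9 + 2*D)
r(-1)³ + 47149 = (-9 + 2*(-1))³ + 47149 = (-9 - 2)³ + 47149 = (-11)³ + 47149 = -1331 + 47149 = 45818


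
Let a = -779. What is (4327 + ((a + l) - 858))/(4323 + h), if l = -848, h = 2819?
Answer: 921/3571 ≈ 0.25791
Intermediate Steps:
(4327 + ((a + l) - 858))/(4323 + h) = (4327 + ((-779 - 848) - 858))/(4323 + 2819) = (4327 + (-1627 - 858))/7142 = (4327 - 2485)*(1/7142) = 1842*(1/7142) = 921/3571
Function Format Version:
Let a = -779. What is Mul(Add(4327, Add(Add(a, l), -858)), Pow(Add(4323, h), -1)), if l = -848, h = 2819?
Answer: Rational(921, 3571) ≈ 0.25791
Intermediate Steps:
Mul(Add(4327, Add(Add(a, l), -858)), Pow(Add(4323, h), -1)) = Mul(Add(4327, Add(Add(-779, -848), -858)), Pow(Add(4323, 2819), -1)) = Mul(Add(4327, Add(-1627, -858)), Pow(7142, -1)) = Mul(Add(4327, -2485), Rational(1, 7142)) = Mul(1842, Rational(1, 7142)) = Rational(921, 3571)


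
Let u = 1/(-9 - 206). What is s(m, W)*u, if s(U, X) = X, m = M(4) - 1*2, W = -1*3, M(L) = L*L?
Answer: 3/215 ≈ 0.013953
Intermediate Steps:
M(L) = L²
W = -3
m = 14 (m = 4² - 1*2 = 16 - 2 = 14)
u = -1/215 (u = 1/(-215) = -1/215 ≈ -0.0046512)
s(m, W)*u = -3*(-1/215) = 3/215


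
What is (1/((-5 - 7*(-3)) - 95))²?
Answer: 1/6241 ≈ 0.00016023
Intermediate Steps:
(1/((-5 - 7*(-3)) - 95))² = (1/((-5 + 21) - 95))² = (1/(16 - 95))² = (1/(-79))² = (-1/79)² = 1/6241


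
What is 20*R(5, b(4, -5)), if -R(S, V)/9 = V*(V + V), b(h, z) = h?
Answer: -5760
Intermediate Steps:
R(S, V) = -18*V² (R(S, V) = -9*V*(V + V) = -9*V*2*V = -18*V²)
20*R(5, b(4, -5)) = 20*(-18*4²) = 20*(-18*16) = 20*(-288) = -5760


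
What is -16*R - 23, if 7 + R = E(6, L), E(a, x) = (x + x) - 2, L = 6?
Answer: -71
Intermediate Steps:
E(a, x) = -2 + 2*x (E(a, x) = 2*x - 2 = -2 + 2*x)
R = 3 (R = -7 + (-2 + 2*6) = -7 + (-2 + 12) = -7 + 10 = 3)
-16*R - 23 = -16*3 - 23 = -48 - 23 = -71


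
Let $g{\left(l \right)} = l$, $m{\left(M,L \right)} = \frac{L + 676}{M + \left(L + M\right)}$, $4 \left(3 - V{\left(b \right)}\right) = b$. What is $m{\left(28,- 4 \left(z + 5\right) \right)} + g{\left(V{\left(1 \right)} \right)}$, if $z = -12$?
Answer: $\frac{935}{84} \approx 11.131$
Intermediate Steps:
$V{\left(b \right)} = 3 - \frac{b}{4}$
$m{\left(M,L \right)} = \frac{676 + L}{L + 2 M}$
$m{\left(28,- 4 \left(z + 5\right) \right)} + g{\left(V{\left(1 \right)} \right)} = \frac{676 - 4 \left(-12 + 5\right)}{- 4 \left(-12 + 5\right) + 2 \cdot 28} + \left(3 - \frac{1}{4}\right) = \frac{676 - -28}{\left(-4\right) \left(-7\right) + 56} + \left(3 - \frac{1}{4}\right) = \frac{676 + 28}{28 + 56} + \frac{11}{4} = \frac{1}{84} \cdot 704 + \frac{11}{4} = \frac{176}{21} + \frac{11}{4} = \frac{935}{84}$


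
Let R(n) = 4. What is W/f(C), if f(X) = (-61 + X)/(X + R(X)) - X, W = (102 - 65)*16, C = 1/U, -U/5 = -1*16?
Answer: -15202560/390641 ≈ -38.917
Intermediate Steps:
U = 80 (U = -(-5)*16 = -5*(-16) = 80)
C = 1/80 ≈ 0.012500
W = 592 (W = 37*16 = 592)
f(X) = -X + (-61 + X)/(4 + X) (f(X) = (-61 + X)/(X + 4) - X = (-61 + X)/(4 + X) - X = -X + (-61 + X)/(4 + X))
W/f(C) = 592/(((-61 - (1/80)² - 3*1/80)/(4 + 1/80))) = 592/(((-61 - 1*1/6400 - 3/80)/(321/80))) = 592/((80*(-61 - 1/6400 - 3/80)/321)) = 592/(((80/321)*(-390641/6400))) = 592/(-390641/25680) = 592*(-25680/390641) = -15202560/390641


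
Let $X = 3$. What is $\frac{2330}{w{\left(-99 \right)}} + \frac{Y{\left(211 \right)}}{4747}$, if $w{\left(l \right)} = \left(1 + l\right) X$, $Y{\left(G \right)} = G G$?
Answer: $\frac{1014332}{697809} \approx 1.4536$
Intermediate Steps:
$Y{\left(G \right)} = G^{2}$
$w{\left(l \right)} = 3 + 3 l$ ($w{\left(l \right)} = \left(1 + l\right) 3 = 3 + 3 l$)
$\frac{2330}{w{\left(-99 \right)}} + \frac{Y{\left(211 \right)}}{4747} = \frac{2330}{3 + 3 \left(-99\right)} + \frac{211^{2}}{4747} = \frac{2330}{3 - 297} + 44521 \cdot \frac{1}{4747} = \frac{2330}{-294} + \frac{44521}{4747} = 2330 \left(- \frac{1}{294}\right) + \frac{44521}{4747} = - \frac{1165}{147} + \frac{44521}{4747} = \frac{1014332}{697809}$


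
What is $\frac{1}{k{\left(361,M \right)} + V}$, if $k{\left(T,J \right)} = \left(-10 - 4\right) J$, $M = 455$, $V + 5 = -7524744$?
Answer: $- \frac{1}{7531119} \approx -1.3278 \cdot 10^{-7}$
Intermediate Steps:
$V = -7524749$ ($V = -5 - 7524744 = -7524749$)
$k{\left(T,J \right)} = - 14 J$
$\frac{1}{k{\left(361,M \right)} + V} = \frac{1}{\left(-14\right) 455 - 7524749} = \frac{1}{-6370 - 7524749} = \frac{1}{-7531119} = - \frac{1}{7531119}$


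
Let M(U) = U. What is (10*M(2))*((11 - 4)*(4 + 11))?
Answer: 2100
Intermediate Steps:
(10*M(2))*((11 - 4)*(4 + 11)) = (10*2)*((11 - 4)*(4 + 11)) = 20*(7*15) = 20*105 = 2100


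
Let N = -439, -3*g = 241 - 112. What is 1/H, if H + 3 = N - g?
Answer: -1/399 ≈ -0.0025063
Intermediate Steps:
g = -43 (g = -(241 - 112)/3 = -1/3*129 = -43)
H = -399 (H = -3 + (-439 - 1*(-43)) = -3 + (-439 + 43) = -3 - 396 = -399)
1/H = 1/(-399) = -1/399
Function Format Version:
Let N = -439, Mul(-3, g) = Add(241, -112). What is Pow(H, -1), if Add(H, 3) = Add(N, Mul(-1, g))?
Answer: Rational(-1, 399) ≈ -0.0025063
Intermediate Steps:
g = -43 (g = Mul(Rational(-1, 3), Add(241, -112)) = Mul(Rational(-1, 3), 129) = -43)
H = -399 (H = Add(-3, Add(-439, Mul(-1, -43))) = Add(-3, Add(-439, 43)) = Add(-3, -396) = -399)
Pow(H, -1) = Pow(-399, -1) = Rational(-1, 399)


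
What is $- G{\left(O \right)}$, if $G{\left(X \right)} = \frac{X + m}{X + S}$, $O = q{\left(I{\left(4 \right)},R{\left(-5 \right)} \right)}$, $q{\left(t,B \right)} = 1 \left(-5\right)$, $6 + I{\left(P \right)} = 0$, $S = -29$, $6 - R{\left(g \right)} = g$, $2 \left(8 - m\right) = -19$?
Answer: $\frac{25}{68} \approx 0.36765$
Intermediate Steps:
$m = \frac{35}{2}$ ($m = 8 - - \frac{19}{2} = 8 + \frac{19}{2} = \frac{35}{2} \approx 17.5$)
$R{\left(g \right)} = 6 - g$
$I{\left(P \right)} = -6$ ($I{\left(P \right)} = -6 + 0 = -6$)
$q{\left(t,B \right)} = -5$
$O = -5$
$G{\left(X \right)} = \frac{\frac{35}{2} + X}{-29 + X}$ ($G{\left(X \right)} = \frac{X + \frac{35}{2}}{X - 29} = \frac{\frac{35}{2} + X}{-29 + X}$)
$- G{\left(O \right)} = - \frac{\frac{35}{2} - 5}{-29 - 5} = - \frac{25}{\left(-34\right) 2} = - \frac{\left(-1\right) 25}{34 \cdot 2} = \left(-1\right) \left(- \frac{25}{68}\right) = \frac{25}{68}$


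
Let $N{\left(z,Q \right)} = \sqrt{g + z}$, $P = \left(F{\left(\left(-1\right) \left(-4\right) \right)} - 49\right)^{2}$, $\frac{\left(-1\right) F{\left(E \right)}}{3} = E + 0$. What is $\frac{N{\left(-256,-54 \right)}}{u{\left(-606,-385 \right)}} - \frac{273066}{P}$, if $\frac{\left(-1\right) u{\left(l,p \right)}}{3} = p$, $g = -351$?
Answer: $- \frac{273066}{3721} + \frac{i \sqrt{607}}{1155} \approx -73.385 + 0.021331 i$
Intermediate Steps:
$u{\left(l,p \right)} = - 3 p$
$F{\left(E \right)} = - 3 E$ ($F{\left(E \right)} = - 3 \left(E + 0\right) = - 3 E$)
$P = 3721$ ($P = \left(- 3 \left(\left(-1\right) \left(-4\right)\right) - 49\right)^{2} = \left(\left(-3\right) 4 - 49\right)^{2} = \left(-12 - 49\right)^{2} = \left(-61\right)^{2} = 3721$)
$N{\left(z,Q \right)} = \sqrt{-351 + z}$
$\frac{N{\left(-256,-54 \right)}}{u{\left(-606,-385 \right)}} - \frac{273066}{P} = \frac{\sqrt{-351 - 256}}{\left(-3\right) \left(-385\right)} - \frac{273066}{3721} = \frac{\sqrt{-607}}{1155} - \frac{273066}{3721} = i \sqrt{607} \cdot \frac{1}{1155} - \frac{273066}{3721} = \frac{i \sqrt{607}}{1155} - \frac{273066}{3721} = - \frac{273066}{3721} + \frac{i \sqrt{607}}{1155}$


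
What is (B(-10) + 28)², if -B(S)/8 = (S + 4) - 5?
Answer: 13456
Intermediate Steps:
B(S) = 8 - 8*S (B(S) = -8*((S + 4) - 5) = -8*((4 + S) - 5) = -8*(-1 + S) = 8 - 8*S)
(B(-10) + 28)² = ((8 - 8*(-10)) + 28)² = ((8 + 80) + 28)² = (88 + 28)² = 116² = 13456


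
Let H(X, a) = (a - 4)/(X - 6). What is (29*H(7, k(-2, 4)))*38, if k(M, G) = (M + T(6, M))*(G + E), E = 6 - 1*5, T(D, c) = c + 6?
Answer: 6612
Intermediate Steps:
T(D, c) = 6 + c
E = 1 (E = 6 - 5 = 1)
k(M, G) = (1 + G)*(6 + 2*M) (k(M, G) = (M + (6 + M))*(G + 1) = (6 + 2*M)*(1 + G) = (1 + G)*(6 + 2*M))
H(X, a) = (-4 + a)/(-6 + X)
(29*H(7, k(-2, 4)))*38 = (29*((-4 + (6 + 2*(-2) + 6*4 + 2*4*(-2)))/(-6 + 7)))*38 = (29*((-4 + (6 - 4 + 24 - 16))/1))*38 = (29*(1*(-4 + 10)))*38 = (29*(1*6))*38 = (29*6)*38 = 174*38 = 6612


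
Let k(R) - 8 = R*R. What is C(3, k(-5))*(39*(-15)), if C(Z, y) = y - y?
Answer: 0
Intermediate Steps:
k(R) = 8 + R**2 (k(R) = 8 + R*R = 8 + R**2)
C(Z, y) = 0
C(3, k(-5))*(39*(-15)) = 0*(39*(-15)) = 0*(-585) = 0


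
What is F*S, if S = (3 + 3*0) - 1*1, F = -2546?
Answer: -5092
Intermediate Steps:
S = 2 (S = (3 + 0) - 1 = 3 - 1 = 2)
F*S = -2546*2 = -5092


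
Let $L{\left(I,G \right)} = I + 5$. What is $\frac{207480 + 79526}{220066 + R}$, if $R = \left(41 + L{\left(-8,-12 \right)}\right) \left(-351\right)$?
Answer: $\frac{143503}{103364} \approx 1.3883$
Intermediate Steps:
$L{\left(I,G \right)} = 5 + I$
$R = -13338$ ($R = \left(41 + \left(5 - 8\right)\right) \left(-351\right) = \left(41 - 3\right) \left(-351\right) = 38 \left(-351\right) = -13338$)
$\frac{207480 + 79526}{220066 + R} = \frac{207480 + 79526}{220066 - 13338} = \frac{287006}{206728} = 287006 \cdot \frac{1}{206728} = \frac{143503}{103364}$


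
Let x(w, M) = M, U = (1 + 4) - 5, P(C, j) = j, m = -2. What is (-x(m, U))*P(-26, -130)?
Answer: 0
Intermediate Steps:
U = 0 (U = 5 - 5 = 0)
(-x(m, U))*P(-26, -130) = -1*0*(-130) = 0*(-130) = 0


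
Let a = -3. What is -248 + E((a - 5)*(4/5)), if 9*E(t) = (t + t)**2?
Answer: -51704/225 ≈ -229.80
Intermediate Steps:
E(t) = 4*t**2/9 (E(t) = (t + t)**2/9 = (2*t)**2/9 = (4*t**2)/9 = 4*t**2/9)
-248 + E((a - 5)*(4/5)) = -248 + 4*((-3 - 5)*(4/5))**2/9 = -248 + 4*(-32/5)**2/9 = -248 + (4/9)*(1024/25) = -248 + 4096/225 = -51704/225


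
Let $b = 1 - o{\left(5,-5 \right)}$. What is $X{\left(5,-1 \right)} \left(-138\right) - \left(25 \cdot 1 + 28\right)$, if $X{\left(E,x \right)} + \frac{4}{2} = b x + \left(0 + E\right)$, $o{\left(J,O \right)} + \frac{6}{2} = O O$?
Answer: $-3365$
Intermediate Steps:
$o{\left(J,O \right)} = -3 + O^{2}$ ($o{\left(J,O \right)} = -3 + O O = -3 + O^{2}$)
$b = -21$ ($b = 1 - \left(-3 + \left(-5\right)^{2}\right) = 1 - \left(-3 + 25\right) = 1 - 22 = -21$)
$X{\left(E,x \right)} = -2 + E - 21 x$ ($X{\left(E,x \right)} = -2 + \left(- 21 x + \left(0 + E\right)\right) = -2 + \left(- 21 x + E\right) = -2 + \left(E - 21 x\right) = -2 + E - 21 x$)
$X{\left(5,-1 \right)} \left(-138\right) - \left(25 \cdot 1 + 28\right) = \left(-2 + 5 - -21\right) \left(-138\right) - \left(25 \cdot 1 + 28\right) = \left(-2 + 5 + 21\right) \left(-138\right) - \left(25 + 28\right) = 24 \left(-138\right) - 53 = -3312 - 53 = -3365$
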